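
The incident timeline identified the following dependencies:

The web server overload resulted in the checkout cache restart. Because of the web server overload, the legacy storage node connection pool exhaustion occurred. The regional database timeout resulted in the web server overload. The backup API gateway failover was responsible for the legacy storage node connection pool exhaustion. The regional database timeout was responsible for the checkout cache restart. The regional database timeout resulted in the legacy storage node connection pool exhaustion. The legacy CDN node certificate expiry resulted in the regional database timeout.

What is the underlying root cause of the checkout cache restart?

Tracing upstream from the checkout cache restart: the checkout cache restart ← the regional database timeout ← the legacy CDN node certificate expiry.
The legacy CDN node certificate expiry has no stated cause, so it is the root.

the legacy CDN node certificate expiry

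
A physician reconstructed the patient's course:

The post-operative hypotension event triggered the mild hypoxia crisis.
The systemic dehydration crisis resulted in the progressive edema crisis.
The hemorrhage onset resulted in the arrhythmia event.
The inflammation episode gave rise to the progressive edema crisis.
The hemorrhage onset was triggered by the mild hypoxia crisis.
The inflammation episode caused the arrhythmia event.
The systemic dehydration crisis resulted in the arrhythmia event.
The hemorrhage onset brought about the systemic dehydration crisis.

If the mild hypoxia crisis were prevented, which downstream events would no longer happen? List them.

Downstream of the mild hypoxia crisis: the hemorrhage onset, the systemic dehydration crisis, the arrhythmia event, the progressive edema crisis.
Of those, still caused via another path: the arrhythmia event, the progressive edema crisis.
The remainder have no surviving cause.

the hemorrhage onset, the systemic dehydration crisis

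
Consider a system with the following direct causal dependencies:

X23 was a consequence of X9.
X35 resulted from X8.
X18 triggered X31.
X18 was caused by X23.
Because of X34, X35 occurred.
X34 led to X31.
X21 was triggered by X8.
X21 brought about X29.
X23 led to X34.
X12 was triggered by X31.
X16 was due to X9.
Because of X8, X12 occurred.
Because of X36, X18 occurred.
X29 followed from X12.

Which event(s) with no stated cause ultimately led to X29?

X36, X8, X9

Tracing upstream from X29: X29 ← X21 ← X8.
A separate upstream branch: X29 ← X12 ← X31 ← X34 ← X23 ← X9.
A separate upstream branch: X29 ← X12 ← X31 ← X18 ← X36.
Each of those chain origins has no stated cause.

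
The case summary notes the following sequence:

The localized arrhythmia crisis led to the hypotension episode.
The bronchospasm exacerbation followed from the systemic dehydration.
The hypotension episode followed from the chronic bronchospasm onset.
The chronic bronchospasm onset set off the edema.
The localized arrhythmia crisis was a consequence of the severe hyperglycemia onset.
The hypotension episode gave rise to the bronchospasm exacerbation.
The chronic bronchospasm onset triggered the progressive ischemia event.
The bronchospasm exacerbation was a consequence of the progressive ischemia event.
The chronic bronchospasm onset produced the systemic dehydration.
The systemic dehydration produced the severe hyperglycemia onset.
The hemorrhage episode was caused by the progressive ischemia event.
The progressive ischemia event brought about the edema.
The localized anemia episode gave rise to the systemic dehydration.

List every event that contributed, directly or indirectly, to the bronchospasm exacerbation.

Immediate causes of the bronchospasm exacerbation: the progressive ischemia event, the systemic dehydration, the hypotension episode.
Further upstream: the chronic bronchospasm onset, the severe hyperglycemia onset, the localized arrhythmia crisis, the localized anemia episode.

the chronic bronchospasm onset, the hypotension episode, the localized anemia episode, the localized arrhythmia crisis, the progressive ischemia event, the severe hyperglycemia onset, the systemic dehydration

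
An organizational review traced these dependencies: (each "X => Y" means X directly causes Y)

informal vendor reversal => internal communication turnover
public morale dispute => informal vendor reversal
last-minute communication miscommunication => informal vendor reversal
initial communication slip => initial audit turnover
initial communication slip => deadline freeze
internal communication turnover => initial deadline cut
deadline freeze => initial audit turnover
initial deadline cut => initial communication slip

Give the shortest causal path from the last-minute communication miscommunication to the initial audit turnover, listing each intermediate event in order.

the last-minute communication miscommunication → the informal vendor reversal
the informal vendor reversal → the internal communication turnover
the internal communication turnover → the initial deadline cut
the initial deadline cut → the initial communication slip
the initial communication slip → the initial audit turnover
Length: 5 steps.

the last-minute communication miscommunication → the informal vendor reversal → the internal communication turnover → the initial deadline cut → the initial communication slip → the initial audit turnover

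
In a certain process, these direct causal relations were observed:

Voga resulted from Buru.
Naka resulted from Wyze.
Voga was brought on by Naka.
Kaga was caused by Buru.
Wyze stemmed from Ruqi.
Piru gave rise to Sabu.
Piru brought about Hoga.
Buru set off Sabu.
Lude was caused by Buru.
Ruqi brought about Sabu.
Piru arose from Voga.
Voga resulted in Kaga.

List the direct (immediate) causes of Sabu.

Upstream contributors include Wyze, Naka, Voga, but only Buru, Piru, Ruqi feed directly into Sabu.

Buru, Piru, Ruqi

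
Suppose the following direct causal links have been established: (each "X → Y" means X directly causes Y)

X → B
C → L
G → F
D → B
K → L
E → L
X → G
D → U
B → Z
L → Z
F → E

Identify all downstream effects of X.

Direct effects: B, G.
2 steps out: F, Z.
3 steps out: E.
4 steps out: L.
Not reachable from it: D, C, U, K.

B, E, F, G, L, Z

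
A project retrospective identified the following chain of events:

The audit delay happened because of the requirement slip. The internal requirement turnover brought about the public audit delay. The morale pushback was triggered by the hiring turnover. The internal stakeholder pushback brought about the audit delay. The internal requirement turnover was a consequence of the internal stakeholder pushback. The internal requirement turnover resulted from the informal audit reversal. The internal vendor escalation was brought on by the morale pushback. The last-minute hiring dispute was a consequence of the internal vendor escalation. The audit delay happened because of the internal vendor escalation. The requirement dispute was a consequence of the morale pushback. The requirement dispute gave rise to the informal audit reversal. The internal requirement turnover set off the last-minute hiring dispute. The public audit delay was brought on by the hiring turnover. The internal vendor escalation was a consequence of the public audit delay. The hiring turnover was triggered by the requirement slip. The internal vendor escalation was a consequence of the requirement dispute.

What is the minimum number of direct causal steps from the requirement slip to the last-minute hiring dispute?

Shortest chain: the requirement slip → the hiring turnover → the morale pushback → the internal vendor escalation → the last-minute hiring dispute.

4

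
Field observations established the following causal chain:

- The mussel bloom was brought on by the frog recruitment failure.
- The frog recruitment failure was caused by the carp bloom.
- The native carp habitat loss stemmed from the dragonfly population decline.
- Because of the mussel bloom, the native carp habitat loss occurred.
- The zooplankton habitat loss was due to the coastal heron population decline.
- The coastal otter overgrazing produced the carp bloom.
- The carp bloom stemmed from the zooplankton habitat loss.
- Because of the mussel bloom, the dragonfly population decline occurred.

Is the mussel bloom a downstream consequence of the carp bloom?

There is a causal chain: the carp bloom → the frog recruitment failure → the mussel bloom.

Yes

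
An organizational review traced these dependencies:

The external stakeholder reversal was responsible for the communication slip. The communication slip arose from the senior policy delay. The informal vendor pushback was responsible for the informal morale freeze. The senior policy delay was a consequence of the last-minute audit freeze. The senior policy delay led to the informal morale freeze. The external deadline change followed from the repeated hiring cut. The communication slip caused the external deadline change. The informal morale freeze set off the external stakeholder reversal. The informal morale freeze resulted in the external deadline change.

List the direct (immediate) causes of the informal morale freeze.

Upstream contributors include the last-minute audit freeze, but only the informal vendor pushback, the senior policy delay feed directly into the informal morale freeze.

the informal vendor pushback, the senior policy delay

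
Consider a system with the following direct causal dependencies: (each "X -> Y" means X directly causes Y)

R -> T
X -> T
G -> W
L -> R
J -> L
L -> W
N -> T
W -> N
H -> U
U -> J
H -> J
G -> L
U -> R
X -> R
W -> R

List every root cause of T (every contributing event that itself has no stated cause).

G, H, X

Tracing upstream from T: T ← N ← W ← G.
A separate upstream branch: T ← R ← U ← H.
A separate upstream branch: T ← X.
Each of those chain origins has no stated cause.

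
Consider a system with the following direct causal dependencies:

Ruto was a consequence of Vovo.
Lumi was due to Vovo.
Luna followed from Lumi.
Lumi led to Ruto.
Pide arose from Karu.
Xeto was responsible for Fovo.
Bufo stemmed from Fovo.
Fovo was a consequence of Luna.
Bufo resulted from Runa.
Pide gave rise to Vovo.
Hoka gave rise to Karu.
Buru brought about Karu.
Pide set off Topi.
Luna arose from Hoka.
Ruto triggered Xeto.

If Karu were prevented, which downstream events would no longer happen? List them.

Downstream of Karu: Pide, Topi, Vovo, Lumi, Ruto, Xeto, Luna, Fovo, Bufo.
Of those, still caused via another path: Luna, Fovo, Bufo.
The remainder have no surviving cause.

Lumi, Pide, Ruto, Topi, Vovo, Xeto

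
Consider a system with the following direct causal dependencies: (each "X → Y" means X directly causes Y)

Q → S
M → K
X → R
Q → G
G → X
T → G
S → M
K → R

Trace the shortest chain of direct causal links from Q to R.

Q → G
G → X
X → R
Length: 3 steps.

Q → G → X → R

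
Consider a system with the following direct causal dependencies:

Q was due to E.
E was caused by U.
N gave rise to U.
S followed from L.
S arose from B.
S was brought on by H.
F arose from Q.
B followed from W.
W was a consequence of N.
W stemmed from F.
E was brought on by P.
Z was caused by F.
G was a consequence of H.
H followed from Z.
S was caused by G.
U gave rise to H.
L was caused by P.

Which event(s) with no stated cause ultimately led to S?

N, P

Tracing upstream from S: S ← L ← P.
A separate upstream branch: S ← H ← U ← N.
Each of those chain origins has no stated cause.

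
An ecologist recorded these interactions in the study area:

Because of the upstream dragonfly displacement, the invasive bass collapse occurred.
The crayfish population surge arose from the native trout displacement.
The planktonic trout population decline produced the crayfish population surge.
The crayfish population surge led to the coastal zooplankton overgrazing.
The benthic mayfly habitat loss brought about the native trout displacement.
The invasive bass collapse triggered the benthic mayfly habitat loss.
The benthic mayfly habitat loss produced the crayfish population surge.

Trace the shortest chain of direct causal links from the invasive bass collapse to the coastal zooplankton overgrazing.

the invasive bass collapse → the benthic mayfly habitat loss → the crayfish population surge → the coastal zooplankton overgrazing

the invasive bass collapse → the benthic mayfly habitat loss
the benthic mayfly habitat loss → the crayfish population surge
the crayfish population surge → the coastal zooplankton overgrazing
Length: 3 steps.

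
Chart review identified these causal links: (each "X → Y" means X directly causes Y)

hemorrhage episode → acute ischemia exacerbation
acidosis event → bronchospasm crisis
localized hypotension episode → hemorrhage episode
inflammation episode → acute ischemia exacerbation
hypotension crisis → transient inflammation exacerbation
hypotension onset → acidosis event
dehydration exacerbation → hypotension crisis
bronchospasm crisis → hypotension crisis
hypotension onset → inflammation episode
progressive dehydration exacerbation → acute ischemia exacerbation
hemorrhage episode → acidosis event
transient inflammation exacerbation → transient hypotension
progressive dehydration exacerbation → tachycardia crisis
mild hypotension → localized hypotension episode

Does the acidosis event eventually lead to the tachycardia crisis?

No

The acidosis event leads to the bronchospasm crisis, the hypotension crisis, the transient inflammation exacerbation, the transient hypotension; the tachycardia crisis is not among them.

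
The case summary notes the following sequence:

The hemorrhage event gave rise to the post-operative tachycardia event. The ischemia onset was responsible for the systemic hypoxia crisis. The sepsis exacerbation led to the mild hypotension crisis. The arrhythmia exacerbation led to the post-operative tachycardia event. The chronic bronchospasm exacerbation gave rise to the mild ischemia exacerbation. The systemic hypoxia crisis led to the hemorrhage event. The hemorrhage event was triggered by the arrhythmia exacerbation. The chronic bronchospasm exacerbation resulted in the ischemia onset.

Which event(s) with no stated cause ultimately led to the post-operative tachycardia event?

the arrhythmia exacerbation, the chronic bronchospasm exacerbation

Tracing upstream from the post-operative tachycardia event: the post-operative tachycardia event ← the hemorrhage event ← the systemic hypoxia crisis ← the ischemia onset ← the chronic bronchospasm exacerbation.
A separate upstream branch: the post-operative tachycardia event ← the arrhythmia exacerbation.
Each of those chain origins has no stated cause.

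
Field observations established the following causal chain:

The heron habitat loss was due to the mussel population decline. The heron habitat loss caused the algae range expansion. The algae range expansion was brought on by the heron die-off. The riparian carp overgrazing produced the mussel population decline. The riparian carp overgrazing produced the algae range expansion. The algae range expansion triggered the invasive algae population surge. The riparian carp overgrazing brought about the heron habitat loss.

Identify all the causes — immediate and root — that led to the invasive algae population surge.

Immediate cause of the invasive algae population surge: the algae range expansion.
Further upstream: the riparian carp overgrazing, the mussel population decline, the heron habitat loss, the heron die-off.

the algae range expansion, the heron die-off, the heron habitat loss, the mussel population decline, the riparian carp overgrazing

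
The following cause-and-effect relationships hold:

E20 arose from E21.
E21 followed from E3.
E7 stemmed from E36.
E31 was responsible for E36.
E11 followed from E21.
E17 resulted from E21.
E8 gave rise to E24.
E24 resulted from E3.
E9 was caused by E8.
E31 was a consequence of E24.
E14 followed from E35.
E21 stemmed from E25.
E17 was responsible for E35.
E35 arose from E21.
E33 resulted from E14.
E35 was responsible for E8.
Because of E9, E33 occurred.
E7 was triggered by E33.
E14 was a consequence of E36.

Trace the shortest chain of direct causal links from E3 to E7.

E3 → E24 → E31 → E36 → E7

E3 → E24
E24 → E31
E31 → E36
E36 → E7
Length: 4 steps.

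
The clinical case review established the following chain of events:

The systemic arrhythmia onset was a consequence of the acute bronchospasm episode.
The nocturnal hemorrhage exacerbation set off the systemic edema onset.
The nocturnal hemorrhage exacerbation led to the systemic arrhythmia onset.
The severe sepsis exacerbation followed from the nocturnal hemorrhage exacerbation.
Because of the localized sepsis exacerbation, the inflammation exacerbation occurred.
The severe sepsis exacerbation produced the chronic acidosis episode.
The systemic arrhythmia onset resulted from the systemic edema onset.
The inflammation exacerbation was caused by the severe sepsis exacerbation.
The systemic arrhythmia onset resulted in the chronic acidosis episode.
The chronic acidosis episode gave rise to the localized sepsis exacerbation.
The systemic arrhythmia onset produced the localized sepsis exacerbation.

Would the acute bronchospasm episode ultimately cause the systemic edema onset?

The acute bronchospasm episode leads to the systemic arrhythmia onset, the chronic acidosis episode, the localized sepsis exacerbation, the inflammation exacerbation; the systemic edema onset is not among them.

No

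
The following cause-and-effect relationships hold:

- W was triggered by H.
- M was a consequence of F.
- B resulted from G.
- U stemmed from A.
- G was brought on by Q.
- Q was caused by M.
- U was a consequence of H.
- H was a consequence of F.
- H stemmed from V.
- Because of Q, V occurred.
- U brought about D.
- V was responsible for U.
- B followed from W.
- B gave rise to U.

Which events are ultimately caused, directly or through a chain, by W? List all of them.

Direct effects: B.
2 steps out: U.
3 steps out: D.
Not reachable from it: F, M, Q, G, V, H, A.

B, D, U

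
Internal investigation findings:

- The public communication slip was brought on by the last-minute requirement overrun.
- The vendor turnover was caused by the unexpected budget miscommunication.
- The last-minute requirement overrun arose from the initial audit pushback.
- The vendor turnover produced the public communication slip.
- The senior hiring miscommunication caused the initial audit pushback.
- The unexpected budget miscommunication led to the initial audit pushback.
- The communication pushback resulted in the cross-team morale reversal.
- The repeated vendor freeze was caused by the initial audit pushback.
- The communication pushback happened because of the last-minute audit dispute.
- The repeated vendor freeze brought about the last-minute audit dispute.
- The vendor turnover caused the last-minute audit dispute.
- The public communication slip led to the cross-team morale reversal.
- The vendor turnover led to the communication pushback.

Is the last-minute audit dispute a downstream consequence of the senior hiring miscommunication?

Yes

There is a causal chain: the senior hiring miscommunication → the initial audit pushback → the repeated vendor freeze → the last-minute audit dispute.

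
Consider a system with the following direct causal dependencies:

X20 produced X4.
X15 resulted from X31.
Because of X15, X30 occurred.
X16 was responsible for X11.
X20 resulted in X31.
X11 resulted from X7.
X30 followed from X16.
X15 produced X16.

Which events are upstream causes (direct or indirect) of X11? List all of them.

Immediate causes of X11: X16, X7.
Further upstream: X20, X31, X15.

X15, X16, X20, X31, X7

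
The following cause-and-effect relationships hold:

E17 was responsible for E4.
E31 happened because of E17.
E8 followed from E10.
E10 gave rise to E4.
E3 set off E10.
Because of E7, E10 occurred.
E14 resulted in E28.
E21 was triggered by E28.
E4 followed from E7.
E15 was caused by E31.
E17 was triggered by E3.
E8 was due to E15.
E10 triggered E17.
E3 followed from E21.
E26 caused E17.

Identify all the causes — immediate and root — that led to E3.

E14, E21, E28

Immediate cause of E3: E21.
Further upstream: E14, E28.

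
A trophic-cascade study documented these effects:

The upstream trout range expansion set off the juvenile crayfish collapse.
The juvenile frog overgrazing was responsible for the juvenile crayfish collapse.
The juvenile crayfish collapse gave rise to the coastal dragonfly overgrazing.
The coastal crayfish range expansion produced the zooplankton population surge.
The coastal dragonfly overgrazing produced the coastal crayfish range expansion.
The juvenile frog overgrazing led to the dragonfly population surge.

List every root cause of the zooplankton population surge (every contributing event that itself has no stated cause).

the juvenile frog overgrazing, the upstream trout range expansion

Tracing upstream from the zooplankton population surge: the zooplankton population surge ← the coastal crayfish range expansion ← the coastal dragonfly overgrazing ← the juvenile crayfish collapse ← the juvenile frog overgrazing.
A separate upstream branch: the zooplankton population surge ← the coastal crayfish range expansion ← the coastal dragonfly overgrazing ← the juvenile crayfish collapse ← the upstream trout range expansion.
Each of those chain origins has no stated cause.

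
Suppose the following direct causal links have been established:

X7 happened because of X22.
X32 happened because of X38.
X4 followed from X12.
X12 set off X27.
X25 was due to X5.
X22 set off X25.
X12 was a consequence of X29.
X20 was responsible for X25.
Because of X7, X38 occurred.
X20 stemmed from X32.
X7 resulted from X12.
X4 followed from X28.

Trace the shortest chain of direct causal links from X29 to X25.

X29 → X12 → X7 → X38 → X32 → X20 → X25

X29 → X12
X12 → X7
X7 → X38
X38 → X32
X32 → X20
X20 → X25
Length: 6 steps.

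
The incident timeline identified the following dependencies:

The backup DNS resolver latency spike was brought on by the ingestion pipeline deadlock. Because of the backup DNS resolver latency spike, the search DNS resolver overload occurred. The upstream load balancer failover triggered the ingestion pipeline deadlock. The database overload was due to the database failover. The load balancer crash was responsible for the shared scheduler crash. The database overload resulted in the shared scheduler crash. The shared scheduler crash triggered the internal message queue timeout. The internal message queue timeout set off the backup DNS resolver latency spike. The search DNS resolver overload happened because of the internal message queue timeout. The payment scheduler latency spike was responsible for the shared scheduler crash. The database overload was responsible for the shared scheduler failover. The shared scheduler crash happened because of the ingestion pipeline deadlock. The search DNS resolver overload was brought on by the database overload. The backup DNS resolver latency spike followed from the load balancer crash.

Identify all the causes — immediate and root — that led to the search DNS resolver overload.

Immediate causes of the search DNS resolver overload: the database overload, the internal message queue timeout, the backup DNS resolver latency spike.
Further upstream: the database failover, the upstream load balancer failover, the load balancer crash, the payment scheduler latency spike, the ingestion pipeline deadlock, the shared scheduler crash.

the backup DNS resolver latency spike, the database failover, the database overload, the ingestion pipeline deadlock, the internal message queue timeout, the load balancer crash, the payment scheduler latency spike, the shared scheduler crash, the upstream load balancer failover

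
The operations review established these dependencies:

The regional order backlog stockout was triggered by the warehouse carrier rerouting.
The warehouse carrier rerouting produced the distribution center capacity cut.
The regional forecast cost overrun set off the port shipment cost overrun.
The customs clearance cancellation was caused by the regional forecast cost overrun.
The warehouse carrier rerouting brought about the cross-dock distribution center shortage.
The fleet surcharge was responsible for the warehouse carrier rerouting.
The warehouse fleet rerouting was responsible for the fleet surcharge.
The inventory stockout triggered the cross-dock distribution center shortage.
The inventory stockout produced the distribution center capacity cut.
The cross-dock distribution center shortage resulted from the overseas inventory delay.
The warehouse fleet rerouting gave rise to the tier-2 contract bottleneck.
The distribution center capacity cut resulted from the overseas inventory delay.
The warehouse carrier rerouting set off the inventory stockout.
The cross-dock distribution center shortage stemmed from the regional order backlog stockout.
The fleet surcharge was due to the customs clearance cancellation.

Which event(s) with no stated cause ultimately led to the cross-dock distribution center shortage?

the overseas inventory delay, the regional forecast cost overrun, the warehouse fleet rerouting

Tracing upstream from the cross-dock distribution center shortage: the cross-dock distribution center shortage ← the warehouse carrier rerouting ← the fleet surcharge ← the customs clearance cancellation ← the regional forecast cost overrun.
A separate upstream branch: the cross-dock distribution center shortage ← the warehouse carrier rerouting ← the fleet surcharge ← the warehouse fleet rerouting.
A separate upstream branch: the cross-dock distribution center shortage ← the overseas inventory delay.
Each of those chain origins has no stated cause.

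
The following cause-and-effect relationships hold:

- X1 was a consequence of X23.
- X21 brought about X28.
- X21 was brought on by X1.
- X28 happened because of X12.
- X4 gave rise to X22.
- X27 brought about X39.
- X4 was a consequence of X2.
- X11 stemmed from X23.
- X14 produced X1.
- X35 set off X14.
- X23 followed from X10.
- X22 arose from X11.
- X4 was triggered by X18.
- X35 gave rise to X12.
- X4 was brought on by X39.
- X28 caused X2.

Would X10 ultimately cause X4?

There is a causal chain: X10 → X23 → X1 → X21 → X28 → X2 → X4.

Yes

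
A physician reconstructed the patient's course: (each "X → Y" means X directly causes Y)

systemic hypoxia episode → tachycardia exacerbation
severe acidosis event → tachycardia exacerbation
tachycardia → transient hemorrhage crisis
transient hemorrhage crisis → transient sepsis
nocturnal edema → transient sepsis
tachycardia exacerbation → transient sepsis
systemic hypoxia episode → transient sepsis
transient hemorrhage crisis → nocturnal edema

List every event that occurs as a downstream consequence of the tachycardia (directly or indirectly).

Direct effects: the transient hemorrhage crisis.
2 steps out: the nocturnal edema, the transient sepsis.
Not reachable from it: the severe acidosis event, the systemic hypoxia episode, the tachycardia exacerbation.

the nocturnal edema, the transient hemorrhage crisis, the transient sepsis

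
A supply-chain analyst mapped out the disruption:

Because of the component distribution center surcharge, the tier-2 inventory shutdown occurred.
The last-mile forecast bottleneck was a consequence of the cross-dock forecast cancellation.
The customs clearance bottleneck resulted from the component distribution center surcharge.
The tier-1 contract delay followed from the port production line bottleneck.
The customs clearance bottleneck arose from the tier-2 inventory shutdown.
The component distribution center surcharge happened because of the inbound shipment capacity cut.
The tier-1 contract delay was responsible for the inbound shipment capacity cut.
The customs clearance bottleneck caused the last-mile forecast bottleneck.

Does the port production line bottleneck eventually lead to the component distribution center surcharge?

There is a causal chain: the port production line bottleneck → the tier-1 contract delay → the inbound shipment capacity cut → the component distribution center surcharge.

Yes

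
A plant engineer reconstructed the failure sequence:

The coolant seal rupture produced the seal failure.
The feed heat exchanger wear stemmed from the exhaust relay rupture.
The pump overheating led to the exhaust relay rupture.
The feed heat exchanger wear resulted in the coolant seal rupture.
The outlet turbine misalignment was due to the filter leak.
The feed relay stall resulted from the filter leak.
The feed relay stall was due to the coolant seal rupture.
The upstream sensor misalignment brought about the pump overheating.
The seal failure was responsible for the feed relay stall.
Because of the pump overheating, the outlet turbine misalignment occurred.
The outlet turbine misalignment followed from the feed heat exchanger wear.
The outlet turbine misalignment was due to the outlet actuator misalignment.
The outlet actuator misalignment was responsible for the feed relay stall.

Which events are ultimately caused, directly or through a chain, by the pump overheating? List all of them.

the coolant seal rupture, the exhaust relay rupture, the feed heat exchanger wear, the feed relay stall, the outlet turbine misalignment, the seal failure

Direct effects: the exhaust relay rupture, the outlet turbine misalignment.
2 steps out: the feed heat exchanger wear.
3 steps out: the coolant seal rupture.
4 steps out: the seal failure, the feed relay stall.
Not reachable from it: the filter leak, the upstream sensor misalignment, the outlet actuator misalignment.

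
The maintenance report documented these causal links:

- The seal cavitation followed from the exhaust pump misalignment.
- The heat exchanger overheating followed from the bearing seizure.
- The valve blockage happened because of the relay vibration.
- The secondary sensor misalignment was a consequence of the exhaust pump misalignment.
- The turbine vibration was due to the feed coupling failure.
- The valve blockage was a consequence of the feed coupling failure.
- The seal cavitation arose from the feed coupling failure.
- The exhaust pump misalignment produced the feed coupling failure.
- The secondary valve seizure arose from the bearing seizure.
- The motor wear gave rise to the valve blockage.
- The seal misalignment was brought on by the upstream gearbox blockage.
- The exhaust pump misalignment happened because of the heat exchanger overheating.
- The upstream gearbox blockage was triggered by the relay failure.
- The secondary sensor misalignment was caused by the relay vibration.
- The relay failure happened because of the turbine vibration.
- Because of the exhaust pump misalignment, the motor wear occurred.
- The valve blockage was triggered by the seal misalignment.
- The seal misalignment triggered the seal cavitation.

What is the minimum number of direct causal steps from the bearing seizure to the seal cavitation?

Shortest chain: the bearing seizure → the heat exchanger overheating → the exhaust pump misalignment → the seal cavitation.

3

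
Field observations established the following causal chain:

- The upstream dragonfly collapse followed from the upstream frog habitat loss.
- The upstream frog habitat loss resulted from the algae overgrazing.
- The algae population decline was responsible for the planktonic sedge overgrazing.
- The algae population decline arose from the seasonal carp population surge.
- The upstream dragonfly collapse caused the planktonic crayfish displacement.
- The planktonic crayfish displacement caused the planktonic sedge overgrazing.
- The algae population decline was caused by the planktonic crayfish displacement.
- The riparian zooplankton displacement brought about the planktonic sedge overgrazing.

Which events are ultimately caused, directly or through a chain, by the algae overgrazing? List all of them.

the algae population decline, the planktonic crayfish displacement, the planktonic sedge overgrazing, the upstream dragonfly collapse, the upstream frog habitat loss

Direct effects: the upstream frog habitat loss.
2 steps out: the upstream dragonfly collapse.
3 steps out: the planktonic crayfish displacement.
4 steps out: the algae population decline, the planktonic sedge overgrazing.
Not reachable from it: the seasonal carp population surge, the riparian zooplankton displacement.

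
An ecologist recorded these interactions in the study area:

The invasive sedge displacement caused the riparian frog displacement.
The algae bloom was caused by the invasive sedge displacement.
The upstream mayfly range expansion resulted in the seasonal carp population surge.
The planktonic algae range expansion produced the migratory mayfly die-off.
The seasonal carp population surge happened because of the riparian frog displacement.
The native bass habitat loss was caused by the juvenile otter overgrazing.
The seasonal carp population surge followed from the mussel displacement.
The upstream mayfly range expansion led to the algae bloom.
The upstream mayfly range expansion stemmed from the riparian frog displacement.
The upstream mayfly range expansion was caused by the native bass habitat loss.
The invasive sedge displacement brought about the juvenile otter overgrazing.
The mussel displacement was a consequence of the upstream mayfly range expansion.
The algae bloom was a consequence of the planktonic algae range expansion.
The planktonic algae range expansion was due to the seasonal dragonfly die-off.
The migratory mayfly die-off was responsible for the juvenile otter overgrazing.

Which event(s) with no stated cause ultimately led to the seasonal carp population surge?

Tracing upstream from the seasonal carp population surge: the seasonal carp population surge ← the upstream mayfly range expansion ← the native bass habitat loss ← the juvenile otter overgrazing ← the migratory mayfly die-off ← the planktonic algae range expansion ← the seasonal dragonfly die-off.
A separate upstream branch: the seasonal carp population surge ← the riparian frog displacement ← the invasive sedge displacement.
Each of those chain origins has no stated cause.

the invasive sedge displacement, the seasonal dragonfly die-off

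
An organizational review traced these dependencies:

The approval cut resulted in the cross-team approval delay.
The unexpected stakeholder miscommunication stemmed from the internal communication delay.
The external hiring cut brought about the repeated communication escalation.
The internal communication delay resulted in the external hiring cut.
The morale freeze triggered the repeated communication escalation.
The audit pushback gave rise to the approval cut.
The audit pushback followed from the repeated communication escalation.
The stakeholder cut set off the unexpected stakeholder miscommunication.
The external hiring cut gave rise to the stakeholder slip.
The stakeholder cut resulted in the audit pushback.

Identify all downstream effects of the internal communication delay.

Direct effects: the external hiring cut, the unexpected stakeholder miscommunication.
2 steps out: the stakeholder slip, the repeated communication escalation.
3 steps out: the audit pushback.
4 steps out: the approval cut.
5 steps out: the cross-team approval delay.
Not reachable from it: the morale freeze, the stakeholder cut.

the approval cut, the audit pushback, the cross-team approval delay, the external hiring cut, the repeated communication escalation, the stakeholder slip, the unexpected stakeholder miscommunication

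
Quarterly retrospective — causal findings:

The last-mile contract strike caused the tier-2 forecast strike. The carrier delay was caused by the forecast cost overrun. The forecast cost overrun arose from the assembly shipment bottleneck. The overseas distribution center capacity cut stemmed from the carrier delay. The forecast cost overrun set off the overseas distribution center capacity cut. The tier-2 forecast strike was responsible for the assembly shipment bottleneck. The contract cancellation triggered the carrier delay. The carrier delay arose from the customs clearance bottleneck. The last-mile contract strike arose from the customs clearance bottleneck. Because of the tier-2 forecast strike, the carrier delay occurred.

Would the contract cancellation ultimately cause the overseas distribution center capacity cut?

Yes

There is a causal chain: the contract cancellation → the carrier delay → the overseas distribution center capacity cut.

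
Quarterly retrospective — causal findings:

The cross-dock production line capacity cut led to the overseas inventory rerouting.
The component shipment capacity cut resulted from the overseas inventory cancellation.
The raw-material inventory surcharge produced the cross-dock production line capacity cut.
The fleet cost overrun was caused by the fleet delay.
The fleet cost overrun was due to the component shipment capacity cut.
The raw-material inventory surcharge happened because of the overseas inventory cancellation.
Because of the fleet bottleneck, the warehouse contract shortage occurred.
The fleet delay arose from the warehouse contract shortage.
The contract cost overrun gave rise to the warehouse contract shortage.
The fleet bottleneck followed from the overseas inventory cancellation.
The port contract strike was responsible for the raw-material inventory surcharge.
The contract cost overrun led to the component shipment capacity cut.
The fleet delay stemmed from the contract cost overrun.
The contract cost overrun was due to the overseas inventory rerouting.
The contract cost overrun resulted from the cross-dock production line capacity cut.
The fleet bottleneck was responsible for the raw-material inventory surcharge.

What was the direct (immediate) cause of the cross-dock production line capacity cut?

Upstream contributors include the overseas inventory cancellation, the fleet bottleneck, the port contract strike, but only the raw-material inventory surcharge feeds directly into the cross-dock production line capacity cut.

the raw-material inventory surcharge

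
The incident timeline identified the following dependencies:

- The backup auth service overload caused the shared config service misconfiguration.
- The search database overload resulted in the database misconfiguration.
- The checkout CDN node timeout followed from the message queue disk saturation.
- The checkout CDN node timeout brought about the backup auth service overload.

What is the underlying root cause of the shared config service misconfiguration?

Tracing upstream from the shared config service misconfiguration: the shared config service misconfiguration ← the backup auth service overload ← the checkout CDN node timeout ← the message queue disk saturation.
The message queue disk saturation has no stated cause, so it is the root.

the message queue disk saturation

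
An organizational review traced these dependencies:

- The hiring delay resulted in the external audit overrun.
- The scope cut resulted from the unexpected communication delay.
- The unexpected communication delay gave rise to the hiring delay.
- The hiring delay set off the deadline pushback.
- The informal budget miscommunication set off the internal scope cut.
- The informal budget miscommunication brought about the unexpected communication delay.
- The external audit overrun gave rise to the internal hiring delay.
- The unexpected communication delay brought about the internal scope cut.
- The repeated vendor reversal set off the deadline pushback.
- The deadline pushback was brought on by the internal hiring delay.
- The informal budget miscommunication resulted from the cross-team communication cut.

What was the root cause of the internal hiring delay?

Tracing upstream from the internal hiring delay: the internal hiring delay ← the external audit overrun ← the hiring delay ← the unexpected communication delay ← the informal budget miscommunication ← the cross-team communication cut.
The cross-team communication cut has no stated cause, so it is the root.

the cross-team communication cut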